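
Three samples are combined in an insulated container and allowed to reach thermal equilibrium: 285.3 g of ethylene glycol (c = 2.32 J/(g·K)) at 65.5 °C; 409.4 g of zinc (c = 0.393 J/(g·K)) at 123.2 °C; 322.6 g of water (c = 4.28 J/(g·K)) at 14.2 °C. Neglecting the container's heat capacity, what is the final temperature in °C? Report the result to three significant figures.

T_f = 37.6 °C

Σ mᵢcᵢ(T − Tᵢ) = 0  ⇒  T = Σ mᵢcᵢTᵢ / Σ mᵢcᵢ
Σ mᵢcᵢ = 285.3×2.32 + 409.4×0.393 + 322.6×4.28 = 2203.5182
Σ mᵢcᵢTᵢ = 661.896×65.5 + 160.8942×123.2 + 1380.728×14.2 = 82783
T = 82783 / 2203.5182 = 37.57 °C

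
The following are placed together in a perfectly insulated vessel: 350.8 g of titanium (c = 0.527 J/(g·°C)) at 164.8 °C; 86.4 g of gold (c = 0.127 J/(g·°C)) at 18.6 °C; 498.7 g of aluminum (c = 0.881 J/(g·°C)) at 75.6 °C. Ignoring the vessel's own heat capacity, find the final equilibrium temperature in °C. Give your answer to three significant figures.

Σ mᵢcᵢ(T − Tᵢ) = 0  ⇒  T = Σ mᵢcᵢTᵢ / Σ mᵢcᵢ
Σ mᵢcᵢ = 350.8×0.527 + 86.4×0.127 + 498.7×0.881 = 635.1991
Σ mᵢcᵢTᵢ = 184.8716×164.8 + 10.9728×18.6 + 439.3547×75.6 = 63886
T = 63886 / 635.1991 = 100.6 °C

T_f = 101 °C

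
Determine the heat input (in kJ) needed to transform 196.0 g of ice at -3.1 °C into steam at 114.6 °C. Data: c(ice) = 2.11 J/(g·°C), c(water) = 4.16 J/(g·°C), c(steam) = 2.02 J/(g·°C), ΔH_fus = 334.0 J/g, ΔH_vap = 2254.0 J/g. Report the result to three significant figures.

q = 596 kJ

q1 (heat ice -3.1→0.0 °C): 196.0 × 2.11 × 3.1 = 1282 J
q2 (melt at 0 °C): 196.0 × 334.0 = 65464 J
q3 (heat water 0.0→100.0 °C): 196.0 × 4.16 × 100.0 = 81536 J
q4 (vaporize at 100 °C): 196.0 × 2254.0 = 441784 J
q5 (heat steam 100.0→114.6 °C): 196.0 × 2.02 × 14.6 = 5780 J
Total: 1282 + 65464 + 81536 + 441784 + 5780 = 595846 J = 596 kJ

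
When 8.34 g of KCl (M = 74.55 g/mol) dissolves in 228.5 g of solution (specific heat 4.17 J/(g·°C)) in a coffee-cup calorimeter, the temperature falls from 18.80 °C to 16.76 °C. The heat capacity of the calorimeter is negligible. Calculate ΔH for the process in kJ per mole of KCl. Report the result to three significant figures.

ΔH = 17.4 kJ/mol

|ΔT| = |16.76 − 18.80| = 2.04 °C
|q_surr| = (228.5 × 4.17) × 2.04 = 952.845 × 2.04 = 1944 J
n(KCl) = 8.34 / 74.55 = 0.1119 mol
Temperature fell, so q_rxn = +|q_surr| = 1.944 kJ
ΔH = q_rxn / n = 17.37 kJ/mol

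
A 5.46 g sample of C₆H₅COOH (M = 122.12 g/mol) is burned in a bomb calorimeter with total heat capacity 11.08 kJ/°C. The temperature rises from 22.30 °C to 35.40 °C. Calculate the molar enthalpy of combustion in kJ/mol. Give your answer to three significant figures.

ΔH = -3250 kJ/mol

ΔT = 35.40 − 22.30 = 13.10 °C
q_cal = C_cal × ΔT = 11.08 × 13.10 = 145.148 kJ
n = 5.46 / 122.12 = 0.04471 mol
q_rxn = −q_cal = -145.148 kJ
ΔH = -145.148 / 0.04471 = -3246 kJ/mol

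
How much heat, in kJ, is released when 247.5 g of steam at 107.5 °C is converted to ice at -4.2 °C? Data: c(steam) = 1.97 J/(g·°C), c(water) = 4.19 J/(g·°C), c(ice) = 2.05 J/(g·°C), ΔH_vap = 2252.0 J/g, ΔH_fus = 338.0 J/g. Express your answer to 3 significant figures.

q1 (cool steam 107.5→100 °C): 247.5 × 1.97 × 7.5 = 3657 J
q2 (condense at 100 °C): 247.5 × 2252.0 = 557370 J
q3 (cool water 100→0 °C): 247.5 × 4.19 × 100.0 = 103703 J
q4 (freeze at 0 °C): 247.5 × 338.0 = 83655 J
q5 (cool ice 0→-4.2 °C): 247.5 × 2.05 × 4.2 = 2131 J
Total: 3657 + 557370 + 103703 + 83655 + 2131 = 750516 J = 751 kJ

q = 751 kJ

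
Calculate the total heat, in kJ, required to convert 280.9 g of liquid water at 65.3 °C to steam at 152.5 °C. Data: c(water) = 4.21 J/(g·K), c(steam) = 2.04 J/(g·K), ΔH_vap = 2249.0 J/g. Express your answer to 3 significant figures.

q = 703 kJ

q1 (heat water 65.3→100.0 °C): 280.9 × 4.21 × 34.7 = 41036 J
q2 (vaporize at 100 °C): 280.9 × 2249.0 = 631744 J
q3 (heat steam 100.0→152.5 °C): 280.9 × 2.04 × 52.5 = 30084 J
Total: 41036 + 631744 + 30084 = 702864 J = 703 kJ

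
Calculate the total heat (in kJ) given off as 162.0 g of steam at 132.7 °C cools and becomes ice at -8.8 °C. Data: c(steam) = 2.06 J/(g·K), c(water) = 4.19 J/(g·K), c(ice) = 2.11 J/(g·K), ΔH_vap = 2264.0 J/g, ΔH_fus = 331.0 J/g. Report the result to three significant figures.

q = 502 kJ

q1 (cool steam 132.7→100 °C): 162.0 × 2.06 × 32.7 = 10913 J
q2 (condense at 100 °C): 162.0 × 2264.0 = 366768 J
q3 (cool water 100→0 °C): 162.0 × 4.19 × 100.0 = 67878 J
q4 (freeze at 0 °C): 162.0 × 331.0 = 53622 J
q5 (cool ice 0→-8.8 °C): 162.0 × 2.11 × 8.8 = 3008 J
Total: 10913 + 366768 + 67878 + 53622 + 3008 = 502189 J = 502 kJ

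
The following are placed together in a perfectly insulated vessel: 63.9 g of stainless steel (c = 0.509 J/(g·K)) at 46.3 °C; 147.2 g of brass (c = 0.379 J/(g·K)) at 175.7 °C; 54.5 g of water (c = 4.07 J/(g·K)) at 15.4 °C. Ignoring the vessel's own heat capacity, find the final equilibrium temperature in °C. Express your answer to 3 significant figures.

T_f = 47.5 °C

Σ mᵢcᵢ(T − Tᵢ) = 0  ⇒  T = Σ mᵢcᵢTᵢ / Σ mᵢcᵢ
Σ mᵢcᵢ = 63.9×0.509 + 147.2×0.379 + 54.5×4.07 = 310.1289
Σ mᵢcᵢTᵢ = 32.5251×46.3 + 55.7888×175.7 + 221.815×15.4 = 14724
T = 14724 / 310.1289 = 47.48 °C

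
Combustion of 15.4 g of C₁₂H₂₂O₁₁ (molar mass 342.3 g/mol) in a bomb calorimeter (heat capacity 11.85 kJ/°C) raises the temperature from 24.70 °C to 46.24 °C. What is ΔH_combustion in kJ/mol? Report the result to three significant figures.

ΔH = -5670 kJ/mol

ΔT = 46.24 − 24.70 = 21.54 °C
q_cal = C_cal × ΔT = 11.85 × 21.54 = 255.249 kJ
n = 15.4 / 342.3 = 0.04499 mol
q_rxn = −q_cal = -255.249 kJ
ΔH = -255.249 / 0.04499 = -5673 kJ/mol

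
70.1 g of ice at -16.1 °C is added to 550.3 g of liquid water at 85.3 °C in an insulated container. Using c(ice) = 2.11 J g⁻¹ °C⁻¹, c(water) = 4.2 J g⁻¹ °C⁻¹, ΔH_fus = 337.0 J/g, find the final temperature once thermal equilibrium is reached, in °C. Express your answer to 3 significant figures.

T_f = 65.7 °C

Heat to bring ice to 0 °C and melt it: q₁ = 70.1×2.11×16.1 + 70.1×337.0 = 26005 J
Heat the water can supply cooling to 0 °C: 550.3×4.2×85.3 = 197150 J > q₁, so all ice melts.
Energy balance: 550.3×4.2×(85.3 − T) = 26005 + 70.1×4.2×(T − 0)
2311.26(85.3 − T) = 26005 + 294.42 T
197150 − 26005 = 2605.68 T
T = 171145 / 2605.68 = 65.68 °C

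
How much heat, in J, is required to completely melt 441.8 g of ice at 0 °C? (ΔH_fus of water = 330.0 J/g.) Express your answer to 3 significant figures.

q = m × ΔH_fus = 441.8 × 330.0 = 145800 J

q = 146000 J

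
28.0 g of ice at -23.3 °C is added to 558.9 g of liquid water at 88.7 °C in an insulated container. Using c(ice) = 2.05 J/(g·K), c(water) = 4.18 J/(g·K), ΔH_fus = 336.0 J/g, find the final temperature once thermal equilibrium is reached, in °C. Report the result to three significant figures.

Heat to bring ice to 0 °C and melt it: q₁ = 28.0×2.05×23.3 + 28.0×336.0 = 10745 J
Heat the water can supply cooling to 0 °C: 558.9×4.18×88.7 = 207221 J > q₁, so all ice melts.
Energy balance: 558.9×4.18×(88.7 − T) = 10745 + 28.0×4.18×(T − 0)
2336.202(88.7 − T) = 10745 + 117.04 T
207221 − 10745 = 2453.242 T
T = 196476 / 2453.242 = 80.09 °C

T_f = 80.1 °C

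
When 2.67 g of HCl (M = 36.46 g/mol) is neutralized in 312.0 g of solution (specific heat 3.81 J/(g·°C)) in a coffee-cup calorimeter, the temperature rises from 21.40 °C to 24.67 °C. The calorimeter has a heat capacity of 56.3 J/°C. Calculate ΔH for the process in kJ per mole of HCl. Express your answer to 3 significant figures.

ΔH = -55.6 kJ/mol

|ΔT| = |24.67 − 21.40| = 3.27 °C
|q_surr| = (312.0 × 3.81 + 56.3) × 3.27 = 1245.02 × 3.27 = 4071 J
n(HCl) = 2.67 / 36.46 = 0.07323 mol
Temperature rose, so q_rxn = −|q_surr| = -4.071 kJ
ΔH = q_rxn / n = -55.59 kJ/mol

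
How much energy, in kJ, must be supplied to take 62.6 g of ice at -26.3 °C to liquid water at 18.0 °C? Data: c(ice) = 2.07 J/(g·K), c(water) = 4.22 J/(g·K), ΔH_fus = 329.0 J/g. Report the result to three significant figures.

q = 28.8 kJ

q1 (heat ice -26.3→0.0 °C): 62.6 × 2.07 × 26.3 = 3408 J
q2 (melt at 0 °C): 62.6 × 329.0 = 20595 J
q3 (heat water 0.0→18.0 °C): 62.6 × 4.22 × 18.0 = 4755 J
Total: 3408 + 20595 + 4755 = 28758 J = 28.8 kJ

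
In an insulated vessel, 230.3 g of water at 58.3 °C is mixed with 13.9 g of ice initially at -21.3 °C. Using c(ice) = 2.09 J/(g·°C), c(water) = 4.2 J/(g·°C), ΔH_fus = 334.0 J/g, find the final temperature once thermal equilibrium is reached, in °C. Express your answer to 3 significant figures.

T_f = 49.9 °C

Heat to bring ice to 0 °C and melt it: q₁ = 13.9×2.09×21.3 + 13.9×334.0 = 5261.4 J
Heat the water can supply cooling to 0 °C: 230.3×4.2×58.3 = 56391.3 J > q₁, so all ice melts.
Energy balance: 230.3×4.2×(58.3 − T) = 5261.4 + 13.9×4.2×(T − 0)
967.26(58.3 − T) = 5261.4 + 58.38 T
56391.3 − 5261.4 = 1025.64 T
T = 51129.9 / 1025.64 = 49.85 °C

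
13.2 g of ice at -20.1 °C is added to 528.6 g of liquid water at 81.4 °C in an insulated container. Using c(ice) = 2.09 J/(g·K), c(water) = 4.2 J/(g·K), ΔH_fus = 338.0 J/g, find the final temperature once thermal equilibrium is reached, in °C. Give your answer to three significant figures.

T_f = 77.2 °C

Heat to bring ice to 0 °C and melt it: q₁ = 13.2×2.09×20.1 + 13.2×338.0 = 5016.1 J
Heat the water can supply cooling to 0 °C: 528.6×4.2×81.4 = 180718 J > q₁, so all ice melts.
Energy balance: 528.6×4.2×(81.4 − T) = 5016.1 + 13.2×4.2×(T − 0)
2220.12(81.4 − T) = 5016.1 + 55.44 T
180718 − 5016.1 = 2275.56 T
T = 175701.9 / 2275.56 = 77.21 °C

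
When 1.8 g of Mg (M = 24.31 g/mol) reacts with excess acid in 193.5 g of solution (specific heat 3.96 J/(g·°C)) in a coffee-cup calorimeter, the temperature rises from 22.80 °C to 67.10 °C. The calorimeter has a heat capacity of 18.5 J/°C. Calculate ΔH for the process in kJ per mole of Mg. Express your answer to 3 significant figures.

|ΔT| = |67.10 − 22.80| = 44.30 °C
|q_surr| = (193.5 × 3.96 + 18.5) × 44.30 = 784.76 × 44.30 = 34765 J
n(Mg) = 1.8 / 24.31 = 0.074044 mol
Temperature rose, so q_rxn = −|q_surr| = -34.765 kJ
ΔH = q_rxn / n = -469.5 kJ/mol

ΔH = -470 kJ/mol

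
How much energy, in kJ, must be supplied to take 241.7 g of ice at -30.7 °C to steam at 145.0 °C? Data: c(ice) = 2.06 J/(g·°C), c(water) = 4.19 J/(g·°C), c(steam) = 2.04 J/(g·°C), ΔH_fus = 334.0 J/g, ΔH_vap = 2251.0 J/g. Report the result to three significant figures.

q1 (heat ice -30.7→0.0 °C): 241.7 × 2.06 × 30.7 = 15286 J
q2 (melt at 0 °C): 241.7 × 334.0 = 80728 J
q3 (heat water 0.0→100.0 °C): 241.7 × 4.19 × 100.0 = 101272 J
q4 (vaporize at 100 °C): 241.7 × 2251.0 = 544067 J
q5 (heat steam 100.0→145.0 °C): 241.7 × 2.04 × 45.0 = 22188 J
Total: 15286 + 80728 + 101272 + 544067 + 22188 = 763541 J = 764 kJ

q = 764 kJ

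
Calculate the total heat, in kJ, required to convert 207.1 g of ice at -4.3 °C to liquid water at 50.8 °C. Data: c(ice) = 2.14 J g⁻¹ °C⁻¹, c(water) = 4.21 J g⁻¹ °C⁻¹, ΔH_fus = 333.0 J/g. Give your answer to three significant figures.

q1 (heat ice -4.3→0.0 °C): 207.1 × 2.14 × 4.3 = 1906 J
q2 (melt at 0 °C): 207.1 × 333.0 = 68964 J
q3 (heat water 0.0→50.8 °C): 207.1 × 4.21 × 50.8 = 44292 J
Total: 1906 + 68964 + 44292 = 115162 J = 115 kJ

q = 115 kJ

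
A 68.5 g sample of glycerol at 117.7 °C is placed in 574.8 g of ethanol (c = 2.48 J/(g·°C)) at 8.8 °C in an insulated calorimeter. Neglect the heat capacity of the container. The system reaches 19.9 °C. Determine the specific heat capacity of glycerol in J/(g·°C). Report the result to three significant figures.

c = 2.36 J/(g·°C)

q_gained = (574.8 × 2.48) × (19.9 − 8.8) = 15820 J
q_lost = 68.5 × c × (117.7 − 19.9) = 6699.3 c
Set equal: c = 15820 / 6699.3 = 2.36 J/(g·°C)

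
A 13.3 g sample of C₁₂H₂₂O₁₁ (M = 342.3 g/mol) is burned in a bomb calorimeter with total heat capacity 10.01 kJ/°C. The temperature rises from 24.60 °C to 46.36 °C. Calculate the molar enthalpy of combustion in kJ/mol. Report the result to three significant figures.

ΔT = 46.36 − 24.60 = 21.76 °C
q_cal = C_cal × ΔT = 10.01 × 21.76 = 217.8176 kJ
n = 13.3 / 342.3 = 0.03885 mol
q_rxn = −q_cal = -217.8176 kJ
ΔH = -217.8176 / 0.03885 = -5607 kJ/mol

ΔH = -5610 kJ/mol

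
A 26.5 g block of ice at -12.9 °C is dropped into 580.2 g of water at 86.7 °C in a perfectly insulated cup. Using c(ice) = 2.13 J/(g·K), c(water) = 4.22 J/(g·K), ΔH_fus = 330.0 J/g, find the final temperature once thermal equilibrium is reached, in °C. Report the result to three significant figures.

Heat to bring ice to 0 °C and melt it: q₁ = 26.5×2.13×12.9 + 26.5×330.0 = 9473.1 J
Heat the water can supply cooling to 0 °C: 580.2×4.22×86.7 = 212280 J > q₁, so all ice melts.
Energy balance: 580.2×4.22×(86.7 − T) = 9473.1 + 26.5×4.22×(T − 0)
2448.444(86.7 − T) = 9473.1 + 111.83 T
212280 − 9473.1 = 2560.274 T
T = 202806.9 / 2560.274 = 79.21 °C

T_f = 79.2 °C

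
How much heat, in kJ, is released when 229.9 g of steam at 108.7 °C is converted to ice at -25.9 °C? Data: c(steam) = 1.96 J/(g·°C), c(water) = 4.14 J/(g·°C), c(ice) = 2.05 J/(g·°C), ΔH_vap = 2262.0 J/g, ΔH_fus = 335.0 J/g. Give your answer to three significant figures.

q = 708 kJ

q1 (cool steam 108.7→100 °C): 229.9 × 1.96 × 8.7 = 3920 J
q2 (condense at 100 °C): 229.9 × 2262.0 = 520034 J
q3 (cool water 100→0 °C): 229.9 × 4.14 × 100.0 = 95179 J
q4 (freeze at 0 °C): 229.9 × 335.0 = 77017 J
q5 (cool ice 0→-25.9 °C): 229.9 × 2.05 × 25.9 = 12207 J
Total: 3920 + 520034 + 95179 + 77017 + 12207 = 708357 J = 708 kJ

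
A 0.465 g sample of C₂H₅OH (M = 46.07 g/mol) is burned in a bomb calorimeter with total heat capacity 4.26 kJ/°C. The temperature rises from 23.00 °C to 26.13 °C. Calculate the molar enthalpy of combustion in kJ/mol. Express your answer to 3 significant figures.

ΔT = 26.13 − 23.00 = 3.13 °C
q_cal = C_cal × ΔT = 4.26 × 3.13 = 13.3338 kJ
n = 0.465 / 46.07 = 0.01009 mol
q_rxn = −q_cal = -13.3338 kJ
ΔH = -13.3338 / 0.01009 = -1321 kJ/mol

ΔH = -1320 kJ/mol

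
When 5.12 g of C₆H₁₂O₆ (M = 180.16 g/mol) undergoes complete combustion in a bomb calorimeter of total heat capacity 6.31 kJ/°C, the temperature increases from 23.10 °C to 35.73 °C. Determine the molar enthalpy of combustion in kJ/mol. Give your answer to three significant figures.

ΔH = -2800 kJ/mol

ΔT = 35.73 − 23.10 = 12.63 °C
q_cal = C_cal × ΔT = 6.31 × 12.63 = 79.6953 kJ
n = 5.12 / 180.16 = 0.02842 mol
q_rxn = −q_cal = -79.6953 kJ
ΔH = -79.6953 / 0.02842 = -2804 kJ/mol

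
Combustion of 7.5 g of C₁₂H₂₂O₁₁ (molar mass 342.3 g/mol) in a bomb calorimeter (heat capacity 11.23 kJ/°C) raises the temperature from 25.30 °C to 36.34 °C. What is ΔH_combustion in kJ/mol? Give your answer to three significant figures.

ΔH = -5660 kJ/mol

ΔT = 36.34 − 25.30 = 11.04 °C
q_cal = C_cal × ΔT = 11.23 × 11.04 = 123.9792 kJ
n = 7.5 / 342.3 = 0.02191 mol
q_rxn = −q_cal = -123.9792 kJ
ΔH = -123.9792 / 0.02191 = -5659 kJ/mol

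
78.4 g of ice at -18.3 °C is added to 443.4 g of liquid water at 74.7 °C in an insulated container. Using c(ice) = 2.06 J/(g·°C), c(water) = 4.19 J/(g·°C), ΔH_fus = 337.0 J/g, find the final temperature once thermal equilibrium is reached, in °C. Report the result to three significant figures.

T_f = 50.0 °C

Heat to bring ice to 0 °C and melt it: q₁ = 78.4×2.06×18.3 + 78.4×337.0 = 29376 J
Heat the water can supply cooling to 0 °C: 443.4×4.19×74.7 = 138781 J > q₁, so all ice melts.
Energy balance: 443.4×4.19×(74.7 − T) = 29376 + 78.4×4.19×(T − 0)
1857.846(74.7 − T) = 29376 + 328.496 T
138781 − 29376 = 2186.342 T
T = 109405 / 2186.342 = 50.04 °C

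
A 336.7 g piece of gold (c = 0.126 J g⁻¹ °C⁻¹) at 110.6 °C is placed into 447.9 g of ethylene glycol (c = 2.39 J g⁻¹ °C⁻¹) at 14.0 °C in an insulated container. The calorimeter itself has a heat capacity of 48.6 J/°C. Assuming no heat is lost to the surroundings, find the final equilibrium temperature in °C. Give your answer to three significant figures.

T_f = 17.5 °C

Heat lost by gold = heat gained by ethylene glycol + calorimeter.
(336.7)(0.126)(110.6 − T) = [(447.9)(2.39) + 48.6](T − 14.0)
42.4242 (110.6 − T) = 1119.081 (T − 14.0)
4692.1 − 42.4242 T = 1119.081 T − 15667
20359.1 = 1161.5052 T
T = 17.53 °C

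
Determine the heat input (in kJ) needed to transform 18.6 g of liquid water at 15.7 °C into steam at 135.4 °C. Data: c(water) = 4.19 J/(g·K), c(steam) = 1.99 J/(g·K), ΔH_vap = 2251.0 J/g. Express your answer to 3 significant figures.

q = 49.7 kJ

q1 (heat water 15.7→100.0 °C): 18.6 × 4.19 × 84.3 = 6570 J
q2 (vaporize at 100 °C): 18.6 × 2251.0 = 41869 J
q3 (heat steam 100.0→135.4 °C): 18.6 × 1.99 × 35.4 = 1310 J
Total: 6570 + 41869 + 1310 = 49749 J = 49.7 kJ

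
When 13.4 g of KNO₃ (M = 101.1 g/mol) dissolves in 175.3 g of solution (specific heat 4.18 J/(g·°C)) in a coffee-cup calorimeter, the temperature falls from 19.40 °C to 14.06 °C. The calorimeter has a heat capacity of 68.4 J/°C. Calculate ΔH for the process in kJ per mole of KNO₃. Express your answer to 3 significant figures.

ΔH = 32.3 kJ/mol

|ΔT| = |14.06 − 19.40| = 5.34 °C
|q_surr| = (175.3 × 4.18 + 68.4) × 5.34 = 801.154 × 5.34 = 4278 J
n(KNO₃) = 13.4 / 101.1 = 0.1325 mol
Temperature fell, so q_rxn = +|q_surr| = 4.278 kJ
ΔH = q_rxn / n = 32.29 kJ/mol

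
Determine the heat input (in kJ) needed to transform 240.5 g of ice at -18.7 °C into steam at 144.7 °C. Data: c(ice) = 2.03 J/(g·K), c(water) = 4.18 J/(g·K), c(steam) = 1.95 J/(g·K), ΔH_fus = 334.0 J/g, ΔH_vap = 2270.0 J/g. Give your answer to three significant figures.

q = 757 kJ

q1 (heat ice -18.7→0.0 °C): 240.5 × 2.03 × 18.7 = 9130 J
q2 (melt at 0 °C): 240.5 × 334.0 = 80327 J
q3 (heat water 0.0→100.0 °C): 240.5 × 4.18 × 100.0 = 100529 J
q4 (vaporize at 100 °C): 240.5 × 2270.0 = 545935 J
q5 (heat steam 100.0→144.7 °C): 240.5 × 1.95 × 44.7 = 20963 J
Total: 9130 + 80327 + 100529 + 545935 + 20963 = 756884 J = 757 kJ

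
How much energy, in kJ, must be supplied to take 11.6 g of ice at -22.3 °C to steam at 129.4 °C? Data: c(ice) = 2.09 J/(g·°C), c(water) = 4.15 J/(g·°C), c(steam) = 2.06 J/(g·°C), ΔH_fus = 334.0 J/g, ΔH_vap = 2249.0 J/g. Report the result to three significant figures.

q = 36.0 kJ

q1 (heat ice -22.3→0.0 °C): 11.6 × 2.09 × 22.3 = 541 J
q2 (melt at 0 °C): 11.6 × 334.0 = 3874 J
q3 (heat water 0.0→100.0 °C): 11.6 × 4.15 × 100.0 = 4814 J
q4 (vaporize at 100 °C): 11.6 × 2249.0 = 26088 J
q5 (heat steam 100.0→129.4 °C): 11.6 × 2.06 × 29.4 = 703 J
Total: 541 + 3874 + 4814 + 26088 + 703 = 36020 J = 36.0 kJ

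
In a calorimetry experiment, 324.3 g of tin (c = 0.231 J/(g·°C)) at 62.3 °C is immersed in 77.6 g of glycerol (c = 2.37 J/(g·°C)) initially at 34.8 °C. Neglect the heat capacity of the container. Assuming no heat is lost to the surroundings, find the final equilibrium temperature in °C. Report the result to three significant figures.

Heat lost by tin = heat gained by glycerol.
(324.3)(0.231)(62.3 − T) = (77.6)(2.37)(T − 34.8)
74.9133 (62.3 − T) = 183.912 (T − 34.8)
4667.1 − 74.9133 T = 183.912 T − 6400.1
11067.2 = 258.8253 T
T = 42.76 °C

T_f = 42.8 °C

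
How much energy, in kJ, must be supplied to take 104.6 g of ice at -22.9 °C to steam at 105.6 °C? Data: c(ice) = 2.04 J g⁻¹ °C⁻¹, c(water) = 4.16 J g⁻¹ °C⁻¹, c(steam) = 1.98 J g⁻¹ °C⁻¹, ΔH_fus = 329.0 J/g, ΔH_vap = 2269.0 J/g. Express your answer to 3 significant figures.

q = 321 kJ

q1 (heat ice -22.9→0.0 °C): 104.6 × 2.04 × 22.9 = 4886 J
q2 (melt at 0 °C): 104.6 × 329.0 = 34413 J
q3 (heat water 0.0→100.0 °C): 104.6 × 4.16 × 100.0 = 43514 J
q4 (vaporize at 100 °C): 104.6 × 2269.0 = 237337 J
q5 (heat steam 100.0→105.6 °C): 104.6 × 1.98 × 5.6 = 1160 J
Total: 4886 + 34413 + 43514 + 237337 + 1160 = 321310 J = 321 kJ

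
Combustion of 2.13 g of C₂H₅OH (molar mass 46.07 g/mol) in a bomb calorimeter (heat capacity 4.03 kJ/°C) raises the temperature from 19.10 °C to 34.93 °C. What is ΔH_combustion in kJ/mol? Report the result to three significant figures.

ΔT = 34.93 − 19.10 = 15.83 °C
q_cal = C_cal × ΔT = 4.03 × 15.83 = 63.7949 kJ
n = 2.13 / 46.07 = 0.04623 mol
q_rxn = −q_cal = -63.7949 kJ
ΔH = -63.7949 / 0.04623 = -1380 kJ/mol

ΔH = -1380 kJ/mol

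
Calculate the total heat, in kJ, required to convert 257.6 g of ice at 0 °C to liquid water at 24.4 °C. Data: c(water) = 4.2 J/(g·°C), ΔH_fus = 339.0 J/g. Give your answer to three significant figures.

q1 (melt at 0 °C): 257.6 × 339.0 = 87326 J
q2 (heat water 0.0→24.4 °C): 257.6 × 4.2 × 24.4 = 26399 J
Total: 87326 + 26399 = 113725 J = 114 kJ

q = 114 kJ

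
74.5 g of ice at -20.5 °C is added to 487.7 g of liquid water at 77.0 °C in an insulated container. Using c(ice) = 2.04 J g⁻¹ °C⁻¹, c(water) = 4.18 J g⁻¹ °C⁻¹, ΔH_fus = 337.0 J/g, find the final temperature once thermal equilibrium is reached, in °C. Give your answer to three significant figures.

Heat to bring ice to 0 °C and melt it: q₁ = 74.5×2.04×20.5 + 74.5×337.0 = 28222 J
Heat the water can supply cooling to 0 °C: 487.7×4.18×77.0 = 156971 J > q₁, so all ice melts.
Energy balance: 487.7×4.18×(77.0 − T) = 28222 + 74.5×4.18×(T − 0)
2038.586(77.0 − T) = 28222 + 311.41 T
156971 − 28222 = 2349.996 T
T = 128749 / 2349.996 = 54.79 °C

T_f = 54.8 °C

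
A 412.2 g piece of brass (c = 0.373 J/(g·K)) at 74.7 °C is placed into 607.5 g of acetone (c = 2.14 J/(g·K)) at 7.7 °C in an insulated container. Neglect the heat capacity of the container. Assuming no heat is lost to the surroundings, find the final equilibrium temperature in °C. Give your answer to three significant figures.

T_f = 14.8 °C

Heat lost by brass = heat gained by acetone.
(412.2)(0.373)(74.7 − T) = (607.5)(2.14)(T − 7.7)
153.7506 (74.7 − T) = 1300.05 (T − 7.7)
11485 − 153.7506 T = 1300.05 T − 10010
21495 = 1453.8006 T
T = 14.79 °C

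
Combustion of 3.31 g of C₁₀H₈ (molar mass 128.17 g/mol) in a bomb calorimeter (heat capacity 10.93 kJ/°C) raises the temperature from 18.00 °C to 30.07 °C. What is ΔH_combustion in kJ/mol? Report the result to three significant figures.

ΔT = 30.07 − 18.00 = 12.07 °C
q_cal = C_cal × ΔT = 10.93 × 12.07 = 131.9251 kJ
n = 3.31 / 128.17 = 0.02583 mol
q_rxn = −q_cal = -131.9251 kJ
ΔH = -131.9251 / 0.02583 = -5107 kJ/mol

ΔH = -5110 kJ/mol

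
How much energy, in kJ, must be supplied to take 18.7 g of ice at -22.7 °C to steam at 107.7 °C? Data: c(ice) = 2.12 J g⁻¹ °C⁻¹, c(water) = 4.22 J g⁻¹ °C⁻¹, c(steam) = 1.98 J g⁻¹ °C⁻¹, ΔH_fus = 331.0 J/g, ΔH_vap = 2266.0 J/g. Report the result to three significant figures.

q1 (heat ice -22.7→0.0 °C): 18.7 × 2.12 × 22.7 = 900 J
q2 (melt at 0 °C): 18.7 × 331.0 = 6190 J
q3 (heat water 0.0→100.0 °C): 18.7 × 4.22 × 100.0 = 7891 J
q4 (vaporize at 100 °C): 18.7 × 2266.0 = 42374 J
q5 (heat steam 100.0→107.7 °C): 18.7 × 1.98 × 7.7 = 285 J
Total: 900 + 6190 + 7891 + 42374 + 285 = 57640 J = 57.6 kJ

q = 57.6 kJ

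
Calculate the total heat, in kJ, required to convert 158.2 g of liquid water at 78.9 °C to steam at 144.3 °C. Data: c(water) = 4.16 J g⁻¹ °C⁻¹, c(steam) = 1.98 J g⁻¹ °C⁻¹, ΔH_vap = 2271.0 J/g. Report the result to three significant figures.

q = 387 kJ

q1 (heat water 78.9→100.0 °C): 158.2 × 4.16 × 21.1 = 13886 J
q2 (vaporize at 100 °C): 158.2 × 2271.0 = 359272 J
q3 (heat steam 100.0→144.3 °C): 158.2 × 1.98 × 44.3 = 13876 J
Total: 13886 + 359272 + 13876 = 387034 J = 387 kJ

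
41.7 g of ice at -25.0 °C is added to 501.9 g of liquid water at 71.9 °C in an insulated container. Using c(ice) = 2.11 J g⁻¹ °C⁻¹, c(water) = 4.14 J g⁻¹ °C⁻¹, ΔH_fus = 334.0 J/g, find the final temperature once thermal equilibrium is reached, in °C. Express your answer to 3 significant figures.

Heat to bring ice to 0 °C and melt it: q₁ = 41.7×2.11×25.0 + 41.7×334.0 = 16127 J
Heat the water can supply cooling to 0 °C: 501.9×4.14×71.9 = 149399 J > q₁, so all ice melts.
Energy balance: 501.9×4.14×(71.9 − T) = 16127 + 41.7×4.14×(T − 0)
2077.866(71.9 − T) = 16127 + 172.638 T
149399 − 16127 = 2250.504 T
T = 133272 / 2250.504 = 59.22 °C

T_f = 59.2 °C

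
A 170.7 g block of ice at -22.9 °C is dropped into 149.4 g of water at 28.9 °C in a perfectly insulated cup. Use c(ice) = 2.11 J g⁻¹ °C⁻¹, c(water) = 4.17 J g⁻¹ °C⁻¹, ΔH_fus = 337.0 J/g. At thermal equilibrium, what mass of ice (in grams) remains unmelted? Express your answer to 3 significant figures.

m_ice remaining = 142 g

Heat to warm all ice to 0 °C: 170.7×2.11×22.9 = 8248.1 J
Heat released by water cooling to 0 °C: 149.4×4.17×28.9 = 18005 J
18005 J < 8248.1 + 170.7×337.0 = 65774.0 J, so not all ice melts; final T = 0 °C.
Heat left for melting: 18005 − 8248.1 = 9756.9 J
Mass melted = 9756.9 / 337.0 = 28.95 g
Ice remaining = 170.7 − 28.95 = 141.75 g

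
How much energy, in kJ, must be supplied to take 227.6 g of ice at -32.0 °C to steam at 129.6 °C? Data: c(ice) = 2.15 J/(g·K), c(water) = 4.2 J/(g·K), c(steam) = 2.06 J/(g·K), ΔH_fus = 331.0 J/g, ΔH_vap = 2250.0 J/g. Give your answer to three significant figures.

q1 (heat ice -32.0→0.0 °C): 227.6 × 2.15 × 32.0 = 15659 J
q2 (melt at 0 °C): 227.6 × 331.0 = 75336 J
q3 (heat water 0.0→100.0 °C): 227.6 × 4.2 × 100.0 = 95592 J
q4 (vaporize at 100 °C): 227.6 × 2250.0 = 512100 J
q5 (heat steam 100.0→129.6 °C): 227.6 × 2.06 × 29.6 = 13878 J
Total: 15659 + 75336 + 95592 + 512100 + 13878 = 712565 J = 713 kJ

q = 713 kJ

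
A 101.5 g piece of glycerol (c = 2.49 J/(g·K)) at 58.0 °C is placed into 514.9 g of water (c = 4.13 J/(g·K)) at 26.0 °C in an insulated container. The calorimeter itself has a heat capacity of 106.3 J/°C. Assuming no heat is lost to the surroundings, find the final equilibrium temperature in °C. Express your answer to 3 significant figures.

Heat lost by glycerol = heat gained by water + calorimeter.
(101.5)(2.49)(58.0 − T) = [(514.9)(4.13) + 106.3](T − 26.0)
252.735 (58.0 − T) = 2232.837 (T − 26.0)
14659 − 252.735 T = 2232.837 T − 58054
72713 = 2485.572 T
T = 29.25 °C

T_f = 29.3 °C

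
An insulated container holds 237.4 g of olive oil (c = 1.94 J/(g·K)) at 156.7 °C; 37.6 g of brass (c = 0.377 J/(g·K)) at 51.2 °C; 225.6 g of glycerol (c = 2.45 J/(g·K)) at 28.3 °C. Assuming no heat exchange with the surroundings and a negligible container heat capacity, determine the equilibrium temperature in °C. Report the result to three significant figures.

Σ mᵢcᵢ(T − Tᵢ) = 0  ⇒  T = Σ mᵢcᵢTᵢ / Σ mᵢcᵢ
Σ mᵢcᵢ = 237.4×1.94 + 37.6×0.377 + 225.6×2.45 = 1027.4512
Σ mᵢcᵢTᵢ = 460.556×156.7 + 14.1752×51.2 + 552.72×28.3 = 88537
T = 88537 / 1027.4512 = 86.17 °C

T_f = 86.2 °C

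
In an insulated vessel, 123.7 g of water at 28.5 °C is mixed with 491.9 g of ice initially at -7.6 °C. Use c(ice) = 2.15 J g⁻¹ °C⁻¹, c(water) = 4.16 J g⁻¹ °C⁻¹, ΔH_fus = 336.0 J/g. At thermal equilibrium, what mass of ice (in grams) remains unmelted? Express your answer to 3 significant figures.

m_ice remaining = 472 g

Heat to warm all ice to 0 °C: 491.9×2.15×7.6 = 8037.6 J
Heat released by water cooling to 0 °C: 123.7×4.16×28.5 = 14666 J
14666 J < 8037.6 + 491.9×336.0 = 173316.0 J, so not all ice melts; final T = 0 °C.
Heat left for melting: 14666 − 8037.6 = 6628.4 J
Mass melted = 6628.4 / 336.0 = 19.73 g
Ice remaining = 491.9 − 19.73 = 472.17 g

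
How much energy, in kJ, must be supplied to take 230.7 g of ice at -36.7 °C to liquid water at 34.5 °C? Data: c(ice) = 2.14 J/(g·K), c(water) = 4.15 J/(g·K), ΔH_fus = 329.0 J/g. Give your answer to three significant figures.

q1 (heat ice -36.7→0.0 °C): 230.7 × 2.14 × 36.7 = 18119 J
q2 (melt at 0 °C): 230.7 × 329.0 = 75900 J
q3 (heat water 0.0→34.5 °C): 230.7 × 4.15 × 34.5 = 33030 J
Total: 18119 + 75900 + 33030 = 127049 J = 127 kJ

q = 127 kJ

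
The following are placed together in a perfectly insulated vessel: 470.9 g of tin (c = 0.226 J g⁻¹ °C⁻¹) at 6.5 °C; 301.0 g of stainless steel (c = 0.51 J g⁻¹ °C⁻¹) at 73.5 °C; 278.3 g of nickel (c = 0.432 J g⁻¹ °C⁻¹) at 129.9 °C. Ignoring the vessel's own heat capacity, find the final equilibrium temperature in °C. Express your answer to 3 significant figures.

T_f = 72.6 °C

Σ mᵢcᵢ(T − Tᵢ) = 0  ⇒  T = Σ mᵢcᵢTᵢ / Σ mᵢcᵢ
Σ mᵢcᵢ = 470.9×0.226 + 301.0×0.51 + 278.3×0.432 = 380.1590
Σ mᵢcᵢTᵢ = 106.4234×6.5 + 153.51×73.5 + 120.2256×129.9 = 27592
T = 27592 / 380.1590 = 72.58 °C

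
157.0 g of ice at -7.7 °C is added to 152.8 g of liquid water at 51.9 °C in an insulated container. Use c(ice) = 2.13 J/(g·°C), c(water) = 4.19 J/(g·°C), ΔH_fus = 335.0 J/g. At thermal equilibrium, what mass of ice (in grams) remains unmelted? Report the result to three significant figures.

Heat to warm all ice to 0 °C: 157.0×2.13×7.7 = 2575.0 J
Heat released by water cooling to 0 °C: 152.8×4.19×51.9 = 33228 J
33228 J < 2575.0 + 157.0×335.0 = 55170.0 J, so not all ice melts; final T = 0 °C.
Heat left for melting: 33228 − 2575.0 = 30653.0 J
Mass melted = 30653.0 / 335.0 = 91.50 g
Ice remaining = 157.0 − 91.50 = 65.50 g

m_ice remaining = 65.5 g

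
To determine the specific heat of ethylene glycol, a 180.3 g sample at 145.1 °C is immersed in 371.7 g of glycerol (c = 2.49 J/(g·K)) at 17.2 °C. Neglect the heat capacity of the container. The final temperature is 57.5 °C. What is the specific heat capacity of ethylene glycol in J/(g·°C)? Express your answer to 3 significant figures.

q_gained = (371.7 × 2.49) × (57.5 − 17.2) = 37300 J
q_lost = 180.3 × c × (145.1 − 57.5) = 15794.28 c
Set equal: c = 37300 / 15794.28 = 2.36 J/(g·°C)

c = 2.36 J/(g·°C)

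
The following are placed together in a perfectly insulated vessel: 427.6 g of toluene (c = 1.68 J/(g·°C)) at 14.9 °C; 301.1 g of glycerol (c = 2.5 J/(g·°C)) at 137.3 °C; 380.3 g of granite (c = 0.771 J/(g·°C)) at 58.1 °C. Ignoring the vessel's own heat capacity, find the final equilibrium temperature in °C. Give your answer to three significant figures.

Σ mᵢcᵢ(T − Tᵢ) = 0  ⇒  T = Σ mᵢcᵢTᵢ / Σ mᵢcᵢ
Σ mᵢcᵢ = 427.6×1.68 + 301.1×2.5 + 380.3×0.771 = 1764.3293
Σ mᵢcᵢTᵢ = 718.368×14.9 + 752.75×137.3 + 293.2113×58.1 = 131090
T = 131090 / 1764.3293 = 74.30 °C

T_f = 74.3 °C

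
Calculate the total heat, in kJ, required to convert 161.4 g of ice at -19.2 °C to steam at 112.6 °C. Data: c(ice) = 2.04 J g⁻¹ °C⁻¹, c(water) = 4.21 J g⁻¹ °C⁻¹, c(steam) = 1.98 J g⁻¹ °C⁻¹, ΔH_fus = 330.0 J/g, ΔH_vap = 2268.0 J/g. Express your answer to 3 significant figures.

q1 (heat ice -19.2→0.0 °C): 161.4 × 2.04 × 19.2 = 6322 J
q2 (melt at 0 °C): 161.4 × 330.0 = 53262 J
q3 (heat water 0.0→100.0 °C): 161.4 × 4.21 × 100.0 = 67949 J
q4 (vaporize at 100 °C): 161.4 × 2268.0 = 366055 J
q5 (heat steam 100.0→112.6 °C): 161.4 × 1.98 × 12.6 = 4027 J
Total: 6322 + 53262 + 67949 + 366055 + 4027 = 497615 J = 498 kJ

q = 498 kJ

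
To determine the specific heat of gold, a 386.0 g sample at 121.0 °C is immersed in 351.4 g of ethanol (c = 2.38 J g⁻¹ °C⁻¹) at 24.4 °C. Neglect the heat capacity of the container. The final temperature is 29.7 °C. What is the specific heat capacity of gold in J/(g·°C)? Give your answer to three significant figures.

c = 0.126 J/(g·°C)

q_gained = (351.4 × 2.38) × (29.7 − 24.4) = 4433 J
q_lost = 386.0 × c × (121.0 − 29.7) = 35241.8 c
Set equal: c = 4433 / 35241.8 = 0.126 J/(g·°C)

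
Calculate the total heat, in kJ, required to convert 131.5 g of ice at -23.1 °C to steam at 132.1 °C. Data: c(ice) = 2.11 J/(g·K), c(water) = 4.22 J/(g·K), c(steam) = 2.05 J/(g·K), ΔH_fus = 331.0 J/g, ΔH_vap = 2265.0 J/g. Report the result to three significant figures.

q1 (heat ice -23.1→0.0 °C): 131.5 × 2.11 × 23.1 = 6409 J
q2 (melt at 0 °C): 131.5 × 331.0 = 43527 J
q3 (heat water 0.0→100.0 °C): 131.5 × 4.22 × 100.0 = 55493 J
q4 (vaporize at 100 °C): 131.5 × 2265.0 = 297848 J
q5 (heat steam 100.0→132.1 °C): 131.5 × 2.05 × 32.1 = 8653 J
Total: 6409 + 43527 + 55493 + 297848 + 8653 = 411930 J = 412 kJ

q = 412 kJ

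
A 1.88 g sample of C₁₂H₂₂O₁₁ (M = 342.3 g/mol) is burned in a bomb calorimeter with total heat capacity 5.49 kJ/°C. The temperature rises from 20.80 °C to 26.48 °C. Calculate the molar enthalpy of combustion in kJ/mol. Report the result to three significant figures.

ΔH = -5680 kJ/mol

ΔT = 26.48 − 20.80 = 5.68 °C
q_cal = C_cal × ΔT = 5.49 × 5.68 = 31.1832 kJ
n = 1.88 / 342.3 = 0.005492 mol
q_rxn = −q_cal = -31.1832 kJ
ΔH = -31.1832 / 0.005492 = -5678 kJ/mol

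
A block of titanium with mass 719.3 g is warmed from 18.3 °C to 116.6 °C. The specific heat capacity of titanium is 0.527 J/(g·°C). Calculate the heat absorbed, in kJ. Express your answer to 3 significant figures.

q = 37.3 kJ

q = m c ΔT = 719.3 × 0.527 × (116.6 − 18.3)
q = 719.3 × 0.527 × 98.3 = 37260 J = 37.3 kJ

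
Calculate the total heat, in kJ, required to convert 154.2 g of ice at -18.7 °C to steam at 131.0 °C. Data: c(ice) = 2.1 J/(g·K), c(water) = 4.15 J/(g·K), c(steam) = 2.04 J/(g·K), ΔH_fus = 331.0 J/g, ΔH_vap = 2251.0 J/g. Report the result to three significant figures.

q = 478 kJ

q1 (heat ice -18.7→0.0 °C): 154.2 × 2.1 × 18.7 = 6055 J
q2 (melt at 0 °C): 154.2 × 331.0 = 51040 J
q3 (heat water 0.0→100.0 °C): 154.2 × 4.15 × 100.0 = 63993 J
q4 (vaporize at 100 °C): 154.2 × 2251.0 = 347104 J
q5 (heat steam 100.0→131.0 °C): 154.2 × 2.04 × 31.0 = 9752 J
Total: 6055 + 51040 + 63993 + 347104 + 9752 = 477944 J = 478 kJ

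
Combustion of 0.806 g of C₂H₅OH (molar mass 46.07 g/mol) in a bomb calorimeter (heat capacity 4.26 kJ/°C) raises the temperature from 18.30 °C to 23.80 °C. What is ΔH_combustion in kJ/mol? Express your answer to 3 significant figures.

ΔH = -1340 kJ/mol

ΔT = 23.80 − 18.30 = 5.50 °C
q_cal = C_cal × ΔT = 4.26 × 5.50 = 23.43 kJ
n = 0.806 / 46.07 = 0.01750 mol
q_rxn = −q_cal = -23.43 kJ
ΔH = -23.43 / 0.01750 = -1339 kJ/mol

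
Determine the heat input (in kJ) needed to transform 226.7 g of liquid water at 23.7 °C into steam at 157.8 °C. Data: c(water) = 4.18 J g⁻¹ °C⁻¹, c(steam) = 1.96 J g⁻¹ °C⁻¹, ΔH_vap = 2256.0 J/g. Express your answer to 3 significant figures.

q = 609 kJ

q1 (heat water 23.7→100.0 °C): 226.7 × 4.18 × 76.3 = 72302 J
q2 (vaporize at 100 °C): 226.7 × 2256.0 = 511435 J
q3 (heat steam 100.0→157.8 °C): 226.7 × 1.96 × 57.8 = 25682 J
Total: 72302 + 511435 + 25682 = 609419 J = 609 kJ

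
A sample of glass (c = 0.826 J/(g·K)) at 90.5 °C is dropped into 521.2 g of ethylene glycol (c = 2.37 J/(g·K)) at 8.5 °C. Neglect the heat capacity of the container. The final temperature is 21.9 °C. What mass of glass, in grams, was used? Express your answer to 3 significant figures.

m = 292 g

q_gained = (521.2 × 2.37) × (21.9 − 8.5) = 16550 J
q_lost = m × 0.826 × (90.5 − 21.9) = 56.6636 m
m = 16550 / 56.6636 = 292 g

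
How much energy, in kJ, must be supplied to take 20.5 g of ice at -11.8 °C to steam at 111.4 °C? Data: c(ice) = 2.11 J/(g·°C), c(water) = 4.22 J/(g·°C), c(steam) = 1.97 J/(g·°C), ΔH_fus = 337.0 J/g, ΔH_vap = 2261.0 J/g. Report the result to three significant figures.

q = 62.9 kJ

q1 (heat ice -11.8→0.0 °C): 20.5 × 2.11 × 11.8 = 510 J
q2 (melt at 0 °C): 20.5 × 337.0 = 6909 J
q3 (heat water 0.0→100.0 °C): 20.5 × 4.22 × 100.0 = 8651 J
q4 (vaporize at 100 °C): 20.5 × 2261.0 = 46351 J
q5 (heat steam 100.0→111.4 °C): 20.5 × 1.97 × 11.4 = 460 J
Total: 510 + 6909 + 8651 + 46351 + 460 = 62881 J = 62.9 kJ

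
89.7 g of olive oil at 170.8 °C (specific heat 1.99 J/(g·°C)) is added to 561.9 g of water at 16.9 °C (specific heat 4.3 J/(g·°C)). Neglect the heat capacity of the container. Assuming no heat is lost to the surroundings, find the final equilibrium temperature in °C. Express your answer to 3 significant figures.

T_f = 27.5 °C

Heat lost by olive oil = heat gained by water.
(89.7)(1.99)(170.8 − T) = (561.9)(4.3)(T − 16.9)
178.503 (170.8 − T) = 2416.17 (T − 16.9)
30488 − 178.503 T = 2416.17 T − 40833
71321 = 2594.673 T
T = 27.49 °C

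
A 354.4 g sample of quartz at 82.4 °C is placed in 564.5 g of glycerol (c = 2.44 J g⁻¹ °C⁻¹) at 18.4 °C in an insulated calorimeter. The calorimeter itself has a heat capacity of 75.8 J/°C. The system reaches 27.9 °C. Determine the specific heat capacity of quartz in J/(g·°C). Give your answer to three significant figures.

c = 0.715 J/(g·°C)

q_gained = (564.5 × 2.44 + 75.8) × (27.9 − 18.4) = 13810 J
q_lost = 354.4 × c × (82.4 − 27.9) = 19314.8 c
Set equal: c = 13810 / 19314.8 = 0.715 J/(g·°C)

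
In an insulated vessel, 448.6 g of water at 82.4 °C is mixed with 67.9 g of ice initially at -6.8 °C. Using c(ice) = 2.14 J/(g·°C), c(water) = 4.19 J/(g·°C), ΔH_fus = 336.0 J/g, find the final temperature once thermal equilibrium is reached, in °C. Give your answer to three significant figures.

T_f = 60.6 °C

Heat to bring ice to 0 °C and melt it: q₁ = 67.9×2.14×6.8 + 67.9×336.0 = 23802 J
Heat the water can supply cooling to 0 °C: 448.6×4.19×82.4 = 154882 J > q₁, so all ice melts.
Energy balance: 448.6×4.19×(82.4 − T) = 23802 + 67.9×4.19×(T − 0)
1879.634(82.4 − T) = 23802 + 284.501 T
154882 − 23802 = 2164.135 T
T = 131080 / 2164.135 = 60.57 °C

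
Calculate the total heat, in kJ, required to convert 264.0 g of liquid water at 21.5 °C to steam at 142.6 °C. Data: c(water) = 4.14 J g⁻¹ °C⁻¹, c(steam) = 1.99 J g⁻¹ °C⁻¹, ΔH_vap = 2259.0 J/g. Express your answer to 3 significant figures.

q1 (heat water 21.5→100.0 °C): 264.0 × 4.14 × 78.5 = 85797 J
q2 (vaporize at 100 °C): 264.0 × 2259.0 = 596376 J
q3 (heat steam 100.0→142.6 °C): 264.0 × 1.99 × 42.6 = 22380 J
Total: 85797 + 596376 + 22380 = 704553 J = 705 kJ

q = 705 kJ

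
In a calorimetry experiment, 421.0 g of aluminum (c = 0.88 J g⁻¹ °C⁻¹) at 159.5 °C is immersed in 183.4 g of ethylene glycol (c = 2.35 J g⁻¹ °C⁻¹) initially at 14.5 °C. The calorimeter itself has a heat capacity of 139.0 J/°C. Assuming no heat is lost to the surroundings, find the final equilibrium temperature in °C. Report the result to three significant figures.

T_f = 71.6 °C

Heat lost by aluminum = heat gained by ethylene glycol + calorimeter.
(421.0)(0.88)(159.5 − T) = [(183.4)(2.35) + 139.0](T − 14.5)
370.48 (159.5 − T) = 569.99 (T − 14.5)
59092 − 370.48 T = 569.99 T − 8264.9
67356.9 = 940.47 T
T = 71.62 °C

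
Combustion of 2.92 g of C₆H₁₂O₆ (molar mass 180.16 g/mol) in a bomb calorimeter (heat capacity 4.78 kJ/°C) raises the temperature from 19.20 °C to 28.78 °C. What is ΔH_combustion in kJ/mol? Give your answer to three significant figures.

ΔH = -2830 kJ/mol

ΔT = 28.78 − 19.20 = 9.58 °C
q_cal = C_cal × ΔT = 4.78 × 9.58 = 45.7924 kJ
n = 2.92 / 180.16 = 0.016208 mol
q_rxn = −q_cal = -45.7924 kJ
ΔH = -45.7924 / 0.016208 = -2825 kJ/mol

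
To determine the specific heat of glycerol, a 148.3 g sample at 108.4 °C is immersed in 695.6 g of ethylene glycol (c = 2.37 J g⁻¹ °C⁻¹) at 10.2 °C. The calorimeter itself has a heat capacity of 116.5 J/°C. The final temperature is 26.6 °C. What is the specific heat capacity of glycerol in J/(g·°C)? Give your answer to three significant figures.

c = 2.39 J/(g·°C)

q_gained = (695.6 × 2.37 + 116.5) × (26.6 − 10.2) = 28950 J
q_lost = 148.3 × c × (108.4 − 26.6) = 12130.94 c
Set equal: c = 28950 / 12130.94 = 2.39 J/(g·°C)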